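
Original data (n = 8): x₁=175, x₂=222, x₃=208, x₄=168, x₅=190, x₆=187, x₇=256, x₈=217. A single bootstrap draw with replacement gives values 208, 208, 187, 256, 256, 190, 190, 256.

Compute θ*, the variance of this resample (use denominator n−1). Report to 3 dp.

θ* = 1007.839

Mean = 218.8750; sum of squared deviations = 7054.8750
s² = 7054.8750 / 7 = 1007.8393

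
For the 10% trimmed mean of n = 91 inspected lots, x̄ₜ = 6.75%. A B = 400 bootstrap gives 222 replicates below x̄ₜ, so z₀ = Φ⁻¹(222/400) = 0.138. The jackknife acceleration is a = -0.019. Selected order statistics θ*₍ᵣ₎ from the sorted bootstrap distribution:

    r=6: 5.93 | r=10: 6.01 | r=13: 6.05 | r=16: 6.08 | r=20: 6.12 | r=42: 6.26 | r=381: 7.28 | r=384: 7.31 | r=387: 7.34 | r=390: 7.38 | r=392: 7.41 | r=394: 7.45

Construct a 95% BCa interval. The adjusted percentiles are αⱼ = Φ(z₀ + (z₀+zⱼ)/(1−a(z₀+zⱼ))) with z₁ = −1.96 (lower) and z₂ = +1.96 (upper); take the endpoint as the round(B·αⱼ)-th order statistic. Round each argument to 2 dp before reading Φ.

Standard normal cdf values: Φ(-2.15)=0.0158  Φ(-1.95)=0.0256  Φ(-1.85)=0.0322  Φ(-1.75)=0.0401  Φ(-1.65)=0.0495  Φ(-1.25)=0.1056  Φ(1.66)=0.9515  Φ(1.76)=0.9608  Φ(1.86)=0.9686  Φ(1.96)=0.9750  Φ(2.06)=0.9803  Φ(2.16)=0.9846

Lower: z₀ + z₁ = 0.138 + (-1.960) = -1.822; 1 − a(z₀+z₁) = 1 − (-0.019)(-1.822) = 0.9654; argument = 0.138 + (-1.822)/0.9654 = -1.7493 → -1.75.
α₁ = Φ(-1.75) = 0.0401; rank = round(400 × 0.0401) = 16; θ*₍16₎ = 6.08.
Upper: z₀ + z₂ = 2.098; 1 − a(z₀+z₂) = 1.0399; argument = 2.1556 → 2.16; α₂ = 0.9846; rank = 394; θ*₍394₎ = 7.45.

(6.08, 7.45)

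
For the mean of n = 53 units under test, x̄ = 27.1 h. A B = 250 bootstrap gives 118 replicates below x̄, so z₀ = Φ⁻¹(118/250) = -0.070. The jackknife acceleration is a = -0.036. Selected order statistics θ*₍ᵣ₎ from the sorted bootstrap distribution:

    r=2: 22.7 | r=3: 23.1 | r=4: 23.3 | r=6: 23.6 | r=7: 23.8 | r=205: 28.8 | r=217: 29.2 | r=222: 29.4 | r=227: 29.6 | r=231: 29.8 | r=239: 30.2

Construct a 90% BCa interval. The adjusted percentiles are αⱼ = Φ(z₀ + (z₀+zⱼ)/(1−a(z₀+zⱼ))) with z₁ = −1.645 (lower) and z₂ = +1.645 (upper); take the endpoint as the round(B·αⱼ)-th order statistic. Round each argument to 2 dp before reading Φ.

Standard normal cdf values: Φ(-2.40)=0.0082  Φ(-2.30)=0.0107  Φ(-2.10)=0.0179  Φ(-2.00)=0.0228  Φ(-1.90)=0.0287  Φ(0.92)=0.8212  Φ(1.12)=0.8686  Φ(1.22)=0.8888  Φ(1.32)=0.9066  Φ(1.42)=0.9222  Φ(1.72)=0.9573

(23.8, 29.8)

Lower: z₀ + z₁ = -0.070 + (-1.645) = -1.715; 1 − a(z₀+z₁) = 1 − (-0.036)(-1.715) = 0.9383; argument = -0.070 + (-1.715)/0.9383 = -1.8979 → -1.90.
α₁ = Φ(-1.90) = 0.0287; rank = round(250 × 0.0287) = 7; θ*₍7₎ = 23.8.
Upper: z₀ + z₂ = 1.575; 1 − a(z₀+z₂) = 1.0567; argument = 1.4205 → 1.42; α₂ = 0.9222; rank = 231; θ*₍231₎ = 29.8.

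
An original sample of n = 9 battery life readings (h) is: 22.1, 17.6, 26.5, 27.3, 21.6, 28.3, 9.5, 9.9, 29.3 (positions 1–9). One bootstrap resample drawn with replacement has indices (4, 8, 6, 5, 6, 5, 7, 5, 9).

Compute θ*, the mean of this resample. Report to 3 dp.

Resample values: 27.3, 9.9, 28.3, 21.6, 28.3, 21.6, 9.5, 21.6, 29.3.
Mean = (27.3 + 9.9 + 28.3 + 21.6 + 28.3 + 21.6 + 9.5 + 21.6 + 29.3) / 9 = 197.40 / 9 = 21.933

θ* = 21.933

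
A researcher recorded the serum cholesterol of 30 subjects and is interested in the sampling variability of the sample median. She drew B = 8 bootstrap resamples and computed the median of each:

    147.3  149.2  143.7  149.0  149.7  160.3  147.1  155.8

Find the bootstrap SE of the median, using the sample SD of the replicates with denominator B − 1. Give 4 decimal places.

Bootstrap SE is the standard deviation of the 8 replicate medians.
Mean of replicates: (147.3 + 149.2 + 143.7 + 149.0 + 149.7 + 160.3 + 147.1 + 155.8) / 8 = 1202.10000 / 8 = 150.26250
Sum of squared deviations: (−2.96250)² + (−1.06250)² + (−6.56250)² + (−1.26250)² + (−0.56250)² + (+10.03750)² + (−3.16250)² + (+5.53750)² = 196.29875
Variance = 196.29875 / 7 = 28.04268
SE* = √28.04268

SE* = 5.2955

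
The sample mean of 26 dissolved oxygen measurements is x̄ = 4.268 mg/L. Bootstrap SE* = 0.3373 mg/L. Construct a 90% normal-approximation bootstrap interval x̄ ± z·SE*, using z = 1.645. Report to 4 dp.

Margin = 1.645 × 0.3373 = 0.55486
Interval: 4.268 ± 0.55486

(3.7131, 4.8229)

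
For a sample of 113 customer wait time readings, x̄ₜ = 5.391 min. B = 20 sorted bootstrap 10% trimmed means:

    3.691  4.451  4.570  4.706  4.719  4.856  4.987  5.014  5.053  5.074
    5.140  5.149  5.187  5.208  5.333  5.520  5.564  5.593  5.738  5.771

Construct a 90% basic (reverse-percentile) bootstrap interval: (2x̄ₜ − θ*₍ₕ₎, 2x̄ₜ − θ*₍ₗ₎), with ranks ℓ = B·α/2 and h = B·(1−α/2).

Percentile endpoints at ranks 1 and 19: θ*₍1₎ = 3.691, θ*₍19₎ = 5.738.
Basic interval reflects these around x̄ₜ:
  lower = 2 × 5.391 − 5.738 = 5.044
  upper = 2 × 5.391 − 3.691 = 7.091

(5.044, 7.091)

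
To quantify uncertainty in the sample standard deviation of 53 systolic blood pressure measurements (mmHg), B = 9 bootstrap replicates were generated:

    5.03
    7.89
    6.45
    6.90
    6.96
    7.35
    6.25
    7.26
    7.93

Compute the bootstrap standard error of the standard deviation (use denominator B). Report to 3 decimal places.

SE* = 0.850

Bootstrap SE is the standard deviation of the 9 replicate standard deviations.
Mean of replicates: (5.03 + 7.89 + 6.45 + 6.90 + 6.96 + 7.35 + 6.25 + 7.26 + 7.93) / 9 = 62.0200 / 9 = 6.8911
Sum of squared deviations: (−1.8611)² + (+0.9989)² + (−0.4411)² + (+0.0089)² + (+0.0689)² + (+0.4589)² + (−0.6411)² + (+0.3689)² + (+1.0389)² = 6.4979
Variance = 6.4979 / 9 = 0.7220
SE* = √0.7220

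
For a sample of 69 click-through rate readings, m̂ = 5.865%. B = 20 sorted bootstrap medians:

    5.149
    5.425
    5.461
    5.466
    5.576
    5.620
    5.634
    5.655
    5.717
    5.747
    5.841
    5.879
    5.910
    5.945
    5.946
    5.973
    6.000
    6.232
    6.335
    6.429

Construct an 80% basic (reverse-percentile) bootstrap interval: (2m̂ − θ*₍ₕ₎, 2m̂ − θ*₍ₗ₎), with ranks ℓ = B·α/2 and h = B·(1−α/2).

Percentile endpoints at ranks 2 and 18: θ*₍2₎ = 5.425, θ*₍18₎ = 6.232.
Basic interval reflects these around m̂:
  lower = 2 × 5.865 − 6.232 = 5.498
  upper = 2 × 5.865 − 5.425 = 6.305

(5.498, 6.305)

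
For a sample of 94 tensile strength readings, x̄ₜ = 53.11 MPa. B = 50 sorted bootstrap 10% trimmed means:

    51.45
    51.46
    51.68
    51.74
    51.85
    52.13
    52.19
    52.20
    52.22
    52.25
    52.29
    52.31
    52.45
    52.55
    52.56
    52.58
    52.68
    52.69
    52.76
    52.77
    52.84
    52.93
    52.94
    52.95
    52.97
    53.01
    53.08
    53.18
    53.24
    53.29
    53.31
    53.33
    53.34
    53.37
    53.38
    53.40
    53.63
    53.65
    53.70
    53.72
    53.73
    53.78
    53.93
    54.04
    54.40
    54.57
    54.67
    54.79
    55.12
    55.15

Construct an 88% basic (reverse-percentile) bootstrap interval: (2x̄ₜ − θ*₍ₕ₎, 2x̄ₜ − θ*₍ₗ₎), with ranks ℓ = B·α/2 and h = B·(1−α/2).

Percentile endpoints at ranks 3 and 47: θ*₍3₎ = 51.68, θ*₍47₎ = 54.67.
Basic interval reflects these around x̄ₜ:
  lower = 2 × 53.11 − 54.67 = 51.55
  upper = 2 × 53.11 − 51.68 = 54.54

(51.55, 54.54)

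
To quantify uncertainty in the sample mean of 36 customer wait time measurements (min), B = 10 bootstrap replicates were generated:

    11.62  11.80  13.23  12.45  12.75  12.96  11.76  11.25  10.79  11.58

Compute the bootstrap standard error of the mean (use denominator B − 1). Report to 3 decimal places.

Bootstrap SE is the standard deviation of the 10 replicate means.
Mean of replicates: (11.62 + 11.80 + 13.23 + 12.45 + 12.75 + 12.96 + 11.76 + 11.25 + 10.79 + 11.58) / 10 = 120.1900 / 10 = 12.0190
Sum of squared deviations: (−0.3990)² + (−0.2190)² + (+1.2110)² + (+0.4310)² + (+0.7310)² + (+0.9410)² + (−0.2590)² + (−0.7690)² + (−1.2290)² + (−0.4390)² = 5.6409
Variance = 5.6409 / 9 = 0.6268
SE* = √0.6268

SE* = 0.792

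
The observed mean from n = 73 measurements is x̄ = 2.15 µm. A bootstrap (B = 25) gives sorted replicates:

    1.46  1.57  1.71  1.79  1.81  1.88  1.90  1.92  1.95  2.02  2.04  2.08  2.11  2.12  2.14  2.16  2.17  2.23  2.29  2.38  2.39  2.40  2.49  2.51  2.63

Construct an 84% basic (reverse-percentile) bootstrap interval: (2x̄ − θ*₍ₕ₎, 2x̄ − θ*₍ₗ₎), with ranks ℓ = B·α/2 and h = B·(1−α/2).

Percentile endpoints at ranks 2 and 23: θ*₍2₎ = 1.57, θ*₍23₎ = 2.49.
Basic interval reflects these around x̄:
  lower = 2 × 2.15 − 2.49 = 1.81
  upper = 2 × 2.15 − 1.57 = 2.73

(1.81, 2.73)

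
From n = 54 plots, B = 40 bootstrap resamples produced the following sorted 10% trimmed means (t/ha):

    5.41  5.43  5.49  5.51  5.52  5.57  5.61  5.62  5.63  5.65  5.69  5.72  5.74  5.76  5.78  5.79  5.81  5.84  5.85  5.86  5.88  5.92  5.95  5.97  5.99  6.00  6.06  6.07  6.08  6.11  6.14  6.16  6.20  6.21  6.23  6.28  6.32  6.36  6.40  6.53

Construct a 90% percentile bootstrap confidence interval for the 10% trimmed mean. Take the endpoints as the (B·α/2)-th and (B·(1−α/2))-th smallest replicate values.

α = 0.10; lower rank = 40 × 0.050 = 2; upper rank = 40 × 0.950 = 38.
The 2nd smallest replicate is 5.43; the 38th is 6.36.

(5.43, 6.36)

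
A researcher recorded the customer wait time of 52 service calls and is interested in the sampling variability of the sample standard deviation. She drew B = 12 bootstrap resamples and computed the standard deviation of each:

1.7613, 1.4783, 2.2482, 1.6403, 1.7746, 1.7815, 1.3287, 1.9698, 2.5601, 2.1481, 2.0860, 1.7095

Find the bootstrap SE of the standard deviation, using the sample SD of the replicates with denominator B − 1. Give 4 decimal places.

Bootstrap SE is the standard deviation of the 12 replicate standard deviations.
Mean of replicates: (1.7613 + 1.4783 + 2.2482 + 1.6403 + 1.7746 + 1.7815 + 1.3287 + 1.9698 + 2.5601 + 2.1481 + 2.0860 + 1.7095) / 12 = 22.48640 / 12 = 1.87387
Sum of squared deviations: (−0.11257)² + (−0.39557)² + (+0.37433)² + (−0.23357)² + (−0.09927)² + (−0.09237)² + (−0.54517)² + (+0.09593)² + (+0.68623)² + (+0.27423)² + (+0.21213)² + (−0.16437)² = 1.30676
Variance = 1.30676 / 11 = 0.11880
SE* = √0.11880

SE* = 0.3447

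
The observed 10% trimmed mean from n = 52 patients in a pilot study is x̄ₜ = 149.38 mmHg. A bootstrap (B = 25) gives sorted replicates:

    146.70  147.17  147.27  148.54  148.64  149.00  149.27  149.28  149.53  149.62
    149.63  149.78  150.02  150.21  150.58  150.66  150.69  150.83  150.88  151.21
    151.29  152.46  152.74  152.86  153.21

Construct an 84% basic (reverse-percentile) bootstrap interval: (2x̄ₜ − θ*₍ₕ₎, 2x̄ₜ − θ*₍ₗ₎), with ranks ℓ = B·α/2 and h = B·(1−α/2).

(146.02, 151.59)

Percentile endpoints at ranks 2 and 23: θ*₍2₎ = 147.17, θ*₍23₎ = 152.74.
Basic interval reflects these around x̄ₜ:
  lower = 2 × 149.38 − 152.74 = 146.02
  upper = 2 × 149.38 − 147.17 = 151.59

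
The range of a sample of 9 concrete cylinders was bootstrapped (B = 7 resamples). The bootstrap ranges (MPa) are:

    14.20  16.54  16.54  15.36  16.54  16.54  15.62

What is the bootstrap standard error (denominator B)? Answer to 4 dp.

SE* = 0.8365

Bootstrap SE is the standard deviation of the 7 replicate ranges.
Mean of replicates: (14.20 + 16.54 + 16.54 + 15.36 + 16.54 + 16.54 + 15.62) / 7 = 111.34000 / 7 = 15.90571
Sum of squared deviations: (−1.70571)² + (+0.63429)² + (+0.63429)² + (−0.54571)² + (+0.63429)² + (+0.63429)² + (−0.28571)² = 4.89817
Variance = 4.89817 / 7 = 0.69974
SE* = √0.69974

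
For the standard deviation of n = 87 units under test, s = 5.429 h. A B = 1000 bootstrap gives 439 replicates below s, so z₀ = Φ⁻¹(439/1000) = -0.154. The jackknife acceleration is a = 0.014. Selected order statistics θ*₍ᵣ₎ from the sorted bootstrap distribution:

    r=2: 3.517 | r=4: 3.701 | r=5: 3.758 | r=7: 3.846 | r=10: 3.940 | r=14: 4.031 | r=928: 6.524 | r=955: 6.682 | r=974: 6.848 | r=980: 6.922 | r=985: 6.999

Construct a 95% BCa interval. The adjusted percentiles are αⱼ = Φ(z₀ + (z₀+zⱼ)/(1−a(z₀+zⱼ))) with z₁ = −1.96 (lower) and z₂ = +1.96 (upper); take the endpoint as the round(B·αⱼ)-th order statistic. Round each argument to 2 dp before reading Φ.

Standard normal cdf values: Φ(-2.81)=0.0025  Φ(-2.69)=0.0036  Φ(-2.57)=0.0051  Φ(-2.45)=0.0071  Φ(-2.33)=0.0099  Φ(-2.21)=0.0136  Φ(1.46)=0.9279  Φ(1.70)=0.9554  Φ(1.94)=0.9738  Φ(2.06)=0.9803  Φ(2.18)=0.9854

(4.031, 6.682)

Lower: z₀ + z₁ = -0.154 + (-1.960) = -2.114; 1 − a(z₀+z₁) = 1 − (0.014)(-2.114) = 1.0296; argument = -0.154 + (-2.114)/1.0296 = -2.2072 → -2.21.
α₁ = Φ(-2.21) = 0.0136; rank = round(1000 × 0.0136) = 14; θ*₍14₎ = 4.031.
Upper: z₀ + z₂ = 1.806; 1 − a(z₀+z₂) = 0.9747; argument = 1.6988 → 1.70; α₂ = 0.9554; rank = 955; θ*₍955₎ = 6.682.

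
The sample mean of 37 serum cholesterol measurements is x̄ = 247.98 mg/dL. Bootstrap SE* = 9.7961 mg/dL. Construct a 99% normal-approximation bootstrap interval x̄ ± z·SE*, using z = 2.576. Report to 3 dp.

Margin = 2.576 × 9.7961 = 25.2348
Interval: 247.98 ± 25.2348

(222.745, 273.215)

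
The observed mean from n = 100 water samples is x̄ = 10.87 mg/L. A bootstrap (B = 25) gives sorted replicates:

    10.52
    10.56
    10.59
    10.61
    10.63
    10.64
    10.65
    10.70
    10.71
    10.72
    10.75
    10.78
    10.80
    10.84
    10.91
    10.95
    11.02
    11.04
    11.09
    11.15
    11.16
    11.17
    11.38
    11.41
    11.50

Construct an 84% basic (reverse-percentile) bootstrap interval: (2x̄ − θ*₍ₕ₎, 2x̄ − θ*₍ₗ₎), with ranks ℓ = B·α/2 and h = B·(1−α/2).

(10.36, 11.18)

Percentile endpoints at ranks 2 and 23: θ*₍2₎ = 10.56, θ*₍23₎ = 11.38.
Basic interval reflects these around x̄:
  lower = 2 × 10.87 − 11.38 = 10.36
  upper = 2 × 10.87 − 10.56 = 11.18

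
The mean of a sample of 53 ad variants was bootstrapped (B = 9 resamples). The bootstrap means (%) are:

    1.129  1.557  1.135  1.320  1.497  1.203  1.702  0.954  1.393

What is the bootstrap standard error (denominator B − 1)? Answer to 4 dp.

SE* = 0.2390

Bootstrap SE is the standard deviation of the 9 replicate means.
Mean of replicates: (1.129 + 1.557 + 1.135 + 1.320 + 1.497 + 1.203 + 1.702 + 0.954 + 1.393) / 9 = 11.89000 / 9 = 1.32111
Sum of squared deviations: (−0.19211)² + (+0.23589)² + (−0.18611)² + (−0.00111)² + (+0.17589)² + (−0.11811)² + (+0.38089)² + (−0.36711)² + (+0.07189)² = 0.45709
Variance = 0.45709 / 8 = 0.05714
SE* = √0.05714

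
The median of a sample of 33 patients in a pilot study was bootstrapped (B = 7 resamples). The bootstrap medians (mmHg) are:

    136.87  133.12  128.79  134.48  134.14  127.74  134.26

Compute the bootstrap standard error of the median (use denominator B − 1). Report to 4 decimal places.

SE* = 3.2938

Bootstrap SE is the standard deviation of the 7 replicate medians.
Mean of replicates: (136.87 + 133.12 + 128.79 + 134.48 + 134.14 + 127.74 + 134.26) / 7 = 929.40000 / 7 = 132.77143
Sum of squared deviations: (+4.09857)² + (+0.34857)² + (−3.98143)² + (+1.70857)² + (+1.36857)² + (−5.03143)² + (+1.48857)² = 65.09489
Variance = 65.09489 / 6 = 10.84915
SE* = √10.84915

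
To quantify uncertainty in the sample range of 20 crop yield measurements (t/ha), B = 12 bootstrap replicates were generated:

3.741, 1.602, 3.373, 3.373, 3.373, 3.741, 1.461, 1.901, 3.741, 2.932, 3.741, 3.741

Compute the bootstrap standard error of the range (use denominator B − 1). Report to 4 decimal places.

Bootstrap SE is the standard deviation of the 12 replicate ranges.
Mean of replicates: (3.741 + 1.602 + 3.373 + 3.373 + 3.373 + 3.741 + 1.461 + 1.901 + 3.741 + 2.932 + 3.741 + 3.741) / 12 = 36.72000 / 12 = 3.06000
Sum of squared deviations: (+0.68100)² + (−1.45800)² + (+0.31300)² + (+0.31300)² + (+0.31300)² + (+0.68100)² + (−1.59900)² + (−1.15900)² + (+0.68100)² + (−0.12800)² + (+0.68100)² + (+0.68100)² = 8.65494
Variance = 8.65494 / 11 = 0.78681
SE* = √0.78681

SE* = 0.8870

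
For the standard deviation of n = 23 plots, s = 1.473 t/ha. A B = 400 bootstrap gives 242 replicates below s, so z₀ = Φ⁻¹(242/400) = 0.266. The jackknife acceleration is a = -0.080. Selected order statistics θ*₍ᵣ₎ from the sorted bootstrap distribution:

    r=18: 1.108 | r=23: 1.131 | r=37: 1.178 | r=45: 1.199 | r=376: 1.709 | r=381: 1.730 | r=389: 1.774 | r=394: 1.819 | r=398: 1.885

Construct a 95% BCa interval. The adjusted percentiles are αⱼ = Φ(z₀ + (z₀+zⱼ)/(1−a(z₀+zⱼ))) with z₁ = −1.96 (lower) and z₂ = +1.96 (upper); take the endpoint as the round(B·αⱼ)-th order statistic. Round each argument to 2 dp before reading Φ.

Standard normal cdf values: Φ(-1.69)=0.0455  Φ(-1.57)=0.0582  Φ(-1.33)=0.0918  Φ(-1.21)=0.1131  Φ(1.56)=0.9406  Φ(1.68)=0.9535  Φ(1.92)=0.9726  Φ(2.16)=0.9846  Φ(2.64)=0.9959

Lower: z₀ + z₁ = 0.266 + (-1.960) = -1.694; 1 − a(z₀+z₁) = 1 − (-0.080)(-1.694) = 0.8645; argument = 0.266 + (-1.694)/0.8645 = -1.6936 → -1.69.
α₁ = Φ(-1.69) = 0.0455; rank = round(400 × 0.0455) = 18; θ*₍18₎ = 1.108.
Upper: z₀ + z₂ = 2.226; 1 − a(z₀+z₂) = 1.1781; argument = 2.1555 → 2.16; α₂ = 0.9846; rank = 394; θ*₍394₎ = 1.819.

(1.108, 1.819)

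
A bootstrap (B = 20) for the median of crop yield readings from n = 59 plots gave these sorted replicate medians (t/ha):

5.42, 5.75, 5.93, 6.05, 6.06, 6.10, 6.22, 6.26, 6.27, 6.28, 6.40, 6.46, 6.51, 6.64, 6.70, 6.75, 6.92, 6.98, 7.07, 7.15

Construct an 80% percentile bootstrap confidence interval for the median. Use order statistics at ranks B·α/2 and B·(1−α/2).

(5.75, 6.98)

α = 0.20; lower rank = 20 × 0.100 = 2; upper rank = 20 × 0.900 = 18.
The 2nd smallest replicate is 5.75; the 18th is 6.98.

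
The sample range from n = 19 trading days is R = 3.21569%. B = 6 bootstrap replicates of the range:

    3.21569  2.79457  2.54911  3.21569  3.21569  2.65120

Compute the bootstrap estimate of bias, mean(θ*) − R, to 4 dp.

mean(θ*) = (3.21569 + 2.79457 + 2.54911 + 3.21569 + 3.21569 + 2.65120) / 6 = 2.94033
bias = 2.94033 − 3.21569

bias = −0.2754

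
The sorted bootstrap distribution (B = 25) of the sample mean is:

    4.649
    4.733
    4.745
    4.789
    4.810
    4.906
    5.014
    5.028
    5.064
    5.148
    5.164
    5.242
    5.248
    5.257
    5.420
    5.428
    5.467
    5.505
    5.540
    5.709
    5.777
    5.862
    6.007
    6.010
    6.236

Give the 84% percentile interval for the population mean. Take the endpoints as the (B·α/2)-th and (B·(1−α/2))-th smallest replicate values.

(4.733, 6.007)

α = 0.16; lower rank = 25 × 0.080 = 2; upper rank = 25 × 0.920 = 23.
The 2nd smallest replicate is 4.733; the 23rd is 6.007.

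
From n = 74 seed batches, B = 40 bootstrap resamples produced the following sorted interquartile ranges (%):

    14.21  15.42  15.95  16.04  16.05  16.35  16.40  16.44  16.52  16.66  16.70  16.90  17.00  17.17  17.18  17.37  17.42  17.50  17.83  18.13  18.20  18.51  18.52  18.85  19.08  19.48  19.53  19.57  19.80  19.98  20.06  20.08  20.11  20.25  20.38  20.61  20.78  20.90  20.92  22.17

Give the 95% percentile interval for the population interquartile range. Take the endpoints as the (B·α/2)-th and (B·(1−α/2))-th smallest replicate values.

α = 0.05; lower rank = 40 × 0.025 = 1; upper rank = 40 × 0.975 = 39.
The 1st smallest replicate is 14.21; the 39th is 20.92.

(14.21, 20.92)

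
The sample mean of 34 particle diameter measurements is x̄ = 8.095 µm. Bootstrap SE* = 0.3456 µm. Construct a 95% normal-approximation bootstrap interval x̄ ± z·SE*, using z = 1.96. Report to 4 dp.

(7.4176, 8.7724)

Margin = 1.96 × 0.3456 = 0.67738
Interval: 8.095 ± 0.67738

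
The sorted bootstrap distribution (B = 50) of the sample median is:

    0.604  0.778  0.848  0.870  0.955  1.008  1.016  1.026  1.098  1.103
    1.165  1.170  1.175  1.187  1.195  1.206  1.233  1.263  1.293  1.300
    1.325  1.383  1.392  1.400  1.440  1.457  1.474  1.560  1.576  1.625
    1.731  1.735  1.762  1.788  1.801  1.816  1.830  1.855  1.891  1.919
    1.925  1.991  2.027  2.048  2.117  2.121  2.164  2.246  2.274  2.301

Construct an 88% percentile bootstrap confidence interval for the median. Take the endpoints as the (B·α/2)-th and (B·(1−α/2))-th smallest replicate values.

α = 0.12; lower rank = 50 × 0.060 = 3; upper rank = 50 × 0.940 = 47.
The 3rd smallest replicate is 0.848; the 47th is 2.164.

(0.848, 2.164)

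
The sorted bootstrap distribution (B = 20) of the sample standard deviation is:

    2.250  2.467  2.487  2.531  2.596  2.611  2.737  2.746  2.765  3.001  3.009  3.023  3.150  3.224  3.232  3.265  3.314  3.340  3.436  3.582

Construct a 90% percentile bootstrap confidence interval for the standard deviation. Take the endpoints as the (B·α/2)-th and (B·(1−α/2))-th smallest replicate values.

(2.250, 3.436)

α = 0.10; lower rank = 20 × 0.050 = 1; upper rank = 20 × 0.950 = 19.
The 1st smallest replicate is 2.250; the 19th is 3.436.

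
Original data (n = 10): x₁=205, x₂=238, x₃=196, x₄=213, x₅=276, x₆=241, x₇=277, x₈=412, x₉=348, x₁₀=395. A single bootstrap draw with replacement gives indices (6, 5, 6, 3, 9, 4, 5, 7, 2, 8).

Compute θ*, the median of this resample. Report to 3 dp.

θ* = 258.500

Resample values: 241, 276, 241, 196, 348, 213, 276, 277, 238, 412.
Sorted: 196, 213, 238, 241, 241, 276, 276, 277, 348, 412
Median = average of the two middle values = 258.500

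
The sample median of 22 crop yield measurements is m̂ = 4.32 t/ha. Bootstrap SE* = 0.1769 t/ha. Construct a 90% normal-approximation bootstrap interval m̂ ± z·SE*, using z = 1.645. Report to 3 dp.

Margin = 1.645 × 0.1769 = 0.2910
Interval: 4.32 ± 0.2910

(4.029, 4.611)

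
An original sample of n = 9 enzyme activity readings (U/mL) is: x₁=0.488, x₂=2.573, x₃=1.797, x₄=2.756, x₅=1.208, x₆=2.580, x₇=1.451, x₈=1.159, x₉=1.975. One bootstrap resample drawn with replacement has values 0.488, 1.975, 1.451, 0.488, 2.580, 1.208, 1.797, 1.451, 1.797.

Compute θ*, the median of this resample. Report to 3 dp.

θ* = 1.451

Sorted: 0.488, 0.488, 1.208, 1.451, 1.451, 1.797, 1.797, 1.975, 2.580
Median = middle value = 1.451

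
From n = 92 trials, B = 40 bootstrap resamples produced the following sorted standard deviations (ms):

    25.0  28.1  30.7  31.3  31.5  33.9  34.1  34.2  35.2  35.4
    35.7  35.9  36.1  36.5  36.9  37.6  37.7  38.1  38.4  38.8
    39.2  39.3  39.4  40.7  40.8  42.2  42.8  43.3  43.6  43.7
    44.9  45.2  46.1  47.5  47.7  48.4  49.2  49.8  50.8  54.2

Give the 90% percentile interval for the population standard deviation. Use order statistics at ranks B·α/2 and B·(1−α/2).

(28.1, 49.8)

α = 0.10; lower rank = 40 × 0.050 = 2; upper rank = 40 × 0.950 = 38.
The 2nd smallest replicate is 28.1; the 38th is 49.8.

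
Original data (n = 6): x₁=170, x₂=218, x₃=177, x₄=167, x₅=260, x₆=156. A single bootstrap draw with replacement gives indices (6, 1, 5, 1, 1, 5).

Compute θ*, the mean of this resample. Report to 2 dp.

θ* = 197.67

Resample values: 156, 170, 260, 170, 170, 260.
Mean = (156 + 170 + 260 + 170 + 170 + 260) / 6 = 1186.0 / 6 = 197.67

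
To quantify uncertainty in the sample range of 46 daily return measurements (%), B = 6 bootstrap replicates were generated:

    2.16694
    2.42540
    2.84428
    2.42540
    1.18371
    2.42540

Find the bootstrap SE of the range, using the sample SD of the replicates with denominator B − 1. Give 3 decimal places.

Bootstrap SE is the standard deviation of the 6 replicate ranges.
Mean of replicates: (2.16694 + 2.42540 + 2.84428 + 2.42540 + 1.18371 + 2.42540) / 6 = 13.471130 / 6 = 2.245188
Sum of squared deviations: (−0.078248)² + (+0.180212)² + (+0.599092)² + (+0.180212)² + (−1.061478)² + (+0.180212)² = 1.589199
Variance = 1.589199 / 5 = 0.317840
SE* = √0.317840

SE* = 0.564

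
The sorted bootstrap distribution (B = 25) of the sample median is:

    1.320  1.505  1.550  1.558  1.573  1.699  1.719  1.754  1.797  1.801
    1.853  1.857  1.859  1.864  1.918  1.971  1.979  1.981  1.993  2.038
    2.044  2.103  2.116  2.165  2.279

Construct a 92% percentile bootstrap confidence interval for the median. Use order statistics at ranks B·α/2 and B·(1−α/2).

(1.320, 2.165)

α = 0.08; lower rank = 25 × 0.040 = 1; upper rank = 25 × 0.960 = 24.
The 1st smallest replicate is 1.320; the 24th is 2.165.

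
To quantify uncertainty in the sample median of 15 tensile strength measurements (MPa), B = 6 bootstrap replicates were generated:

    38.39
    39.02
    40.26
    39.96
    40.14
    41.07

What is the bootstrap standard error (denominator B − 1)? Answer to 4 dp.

Bootstrap SE is the standard deviation of the 6 replicate medians.
Mean of replicates: (38.39 + 39.02 + 40.26 + 39.96 + 40.14 + 41.07) / 6 = 238.84000 / 6 = 39.80667
Sum of squared deviations: (−1.41667)² + (−0.78667)² + (+0.45333)² + (+0.15333)² + (+0.33333)² + (+1.26333)² = 4.56193
Variance = 4.56193 / 5 = 0.91239
SE* = √0.91239

SE* = 0.9552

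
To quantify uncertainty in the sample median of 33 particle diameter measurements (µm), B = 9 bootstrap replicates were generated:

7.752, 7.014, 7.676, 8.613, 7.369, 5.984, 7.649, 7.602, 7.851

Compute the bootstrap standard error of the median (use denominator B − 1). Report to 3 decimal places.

SE* = 0.711

Bootstrap SE is the standard deviation of the 9 replicate medians.
Mean of replicates: (7.752 + 7.014 + 7.676 + 8.613 + 7.369 + 5.984 + 7.649 + 7.602 + 7.851) / 9 = 67.5100 / 9 = 7.5011
Sum of squared deviations: (+0.2509)² + (−0.4871)² + (+0.1749)² + (+1.1119)² + (−0.1321)² + (−1.5171)² + (+0.1479)² + (+0.1009)² + (+0.3499)² = 4.0407
Variance = 4.0407 / 8 = 0.5051
SE* = √0.5051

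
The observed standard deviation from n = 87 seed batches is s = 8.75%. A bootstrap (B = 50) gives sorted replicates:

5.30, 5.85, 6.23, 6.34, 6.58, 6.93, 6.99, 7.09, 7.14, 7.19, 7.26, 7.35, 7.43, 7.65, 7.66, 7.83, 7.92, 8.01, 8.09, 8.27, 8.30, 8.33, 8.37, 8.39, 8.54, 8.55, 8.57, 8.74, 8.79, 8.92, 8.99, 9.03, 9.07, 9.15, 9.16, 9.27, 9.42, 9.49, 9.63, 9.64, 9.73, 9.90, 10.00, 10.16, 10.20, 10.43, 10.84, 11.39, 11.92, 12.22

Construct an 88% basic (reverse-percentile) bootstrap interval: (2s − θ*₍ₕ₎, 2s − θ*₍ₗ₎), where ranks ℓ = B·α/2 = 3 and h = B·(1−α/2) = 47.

(6.66, 11.27)

Percentile endpoints at ranks 3 and 47: θ*₍3₎ = 6.23, θ*₍47₎ = 10.84.
Basic interval reflects these around s:
  lower = 2 × 8.75 − 10.84 = 6.66
  upper = 2 × 8.75 − 6.23 = 11.27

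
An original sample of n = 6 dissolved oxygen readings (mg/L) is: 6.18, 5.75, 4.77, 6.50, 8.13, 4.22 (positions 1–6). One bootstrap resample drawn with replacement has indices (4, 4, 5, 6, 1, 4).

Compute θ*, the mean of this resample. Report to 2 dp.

θ* = 6.34

Resample values: 6.50, 6.50, 8.13, 4.22, 6.18, 6.50.
Mean = (6.50 + 6.50 + 8.13 + 4.22 + 6.18 + 6.50) / 6 = 38.030 / 6 = 6.34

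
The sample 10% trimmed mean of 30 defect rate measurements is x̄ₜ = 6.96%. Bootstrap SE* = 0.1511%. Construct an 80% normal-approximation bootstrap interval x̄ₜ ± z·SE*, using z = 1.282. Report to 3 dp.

(6.766, 7.154)

Margin = 1.282 × 0.1511 = 0.1937
Interval: 6.96 ± 0.1937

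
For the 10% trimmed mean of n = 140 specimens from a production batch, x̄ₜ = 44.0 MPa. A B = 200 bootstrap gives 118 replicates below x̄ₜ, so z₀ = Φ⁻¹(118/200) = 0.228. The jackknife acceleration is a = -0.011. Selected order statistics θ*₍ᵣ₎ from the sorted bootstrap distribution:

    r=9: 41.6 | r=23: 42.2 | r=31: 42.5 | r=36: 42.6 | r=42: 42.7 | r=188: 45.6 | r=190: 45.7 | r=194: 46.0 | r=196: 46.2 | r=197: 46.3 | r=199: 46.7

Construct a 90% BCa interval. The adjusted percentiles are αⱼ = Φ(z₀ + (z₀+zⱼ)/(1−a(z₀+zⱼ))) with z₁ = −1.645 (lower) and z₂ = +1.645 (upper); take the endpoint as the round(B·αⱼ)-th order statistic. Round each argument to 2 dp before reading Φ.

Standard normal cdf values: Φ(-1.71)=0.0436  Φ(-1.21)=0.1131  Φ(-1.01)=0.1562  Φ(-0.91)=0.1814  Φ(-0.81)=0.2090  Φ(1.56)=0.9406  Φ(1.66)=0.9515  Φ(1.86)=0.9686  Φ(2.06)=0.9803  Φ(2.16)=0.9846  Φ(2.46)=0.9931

(42.2, 46.2)

Lower: z₀ + z₁ = 0.228 + (-1.645) = -1.417; 1 − a(z₀+z₁) = 1 − (-0.011)(-1.417) = 0.9844; argument = 0.228 + (-1.417)/0.9844 = -1.2114 → -1.21.
α₁ = Φ(-1.21) = 0.1131; rank = round(200 × 0.1131) = 23; θ*₍23₎ = 42.2.
Upper: z₀ + z₂ = 1.873; 1 − a(z₀+z₂) = 1.0206; argument = 2.0632 → 2.06; α₂ = 0.9803; rank = 196; θ*₍196₎ = 46.2.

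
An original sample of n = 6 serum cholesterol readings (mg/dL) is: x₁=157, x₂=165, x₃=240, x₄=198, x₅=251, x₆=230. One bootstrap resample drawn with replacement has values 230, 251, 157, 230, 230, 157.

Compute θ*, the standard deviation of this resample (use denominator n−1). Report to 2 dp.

θ* = 41.22

Mean = 209.1667; sum of squared deviations = 8494.8333
s² = 8494.8333 / 5 = 1698.9667
s = √1698.9667 = 41.22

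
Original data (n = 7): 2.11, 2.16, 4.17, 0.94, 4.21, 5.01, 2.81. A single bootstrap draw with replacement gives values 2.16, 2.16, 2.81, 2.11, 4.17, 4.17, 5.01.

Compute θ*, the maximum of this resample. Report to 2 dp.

θ* = 5.01

Maximum = 5.01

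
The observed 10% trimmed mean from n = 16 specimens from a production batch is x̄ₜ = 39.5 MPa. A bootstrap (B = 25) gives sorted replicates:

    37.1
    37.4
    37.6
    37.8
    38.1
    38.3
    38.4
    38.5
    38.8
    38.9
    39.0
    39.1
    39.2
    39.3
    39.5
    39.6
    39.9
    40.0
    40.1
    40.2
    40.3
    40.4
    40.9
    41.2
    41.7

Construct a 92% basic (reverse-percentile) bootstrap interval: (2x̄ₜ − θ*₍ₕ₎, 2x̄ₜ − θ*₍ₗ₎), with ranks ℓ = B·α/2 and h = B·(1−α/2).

(37.8, 41.9)

Percentile endpoints at ranks 1 and 24: θ*₍1₎ = 37.1, θ*₍24₎ = 41.2.
Basic interval reflects these around x̄ₜ:
  lower = 2 × 39.5 − 41.2 = 37.8
  upper = 2 × 39.5 − 37.1 = 41.9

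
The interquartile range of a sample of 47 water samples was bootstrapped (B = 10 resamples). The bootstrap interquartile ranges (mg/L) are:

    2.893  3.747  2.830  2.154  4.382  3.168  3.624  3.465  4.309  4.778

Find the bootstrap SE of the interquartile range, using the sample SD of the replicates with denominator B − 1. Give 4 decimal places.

SE* = 0.8076

Bootstrap SE is the standard deviation of the 10 replicate interquartile ranges.
Mean of replicates: (2.893 + 3.747 + 2.830 + 2.154 + 4.382 + 3.168 + 3.624 + 3.465 + 4.309 + 4.778) / 10 = 35.35000 / 10 = 3.53500
Sum of squared deviations: (−0.64200)² + (+0.21200)² + (−0.70500)² + (−1.38100)² + (+0.84700)² + (−0.36700)² + (+0.08900)² + (−0.07000)² + (+0.77400)² + (+1.24300)² = 5.87034
Variance = 5.87034 / 9 = 0.65226
SE* = √0.65226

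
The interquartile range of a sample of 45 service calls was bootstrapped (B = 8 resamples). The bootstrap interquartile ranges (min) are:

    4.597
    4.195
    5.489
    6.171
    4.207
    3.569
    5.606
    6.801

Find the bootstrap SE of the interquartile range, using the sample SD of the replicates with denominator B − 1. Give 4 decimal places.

Bootstrap SE is the standard deviation of the 8 replicate interquartile ranges.
Mean of replicates: (4.597 + 4.195 + 5.489 + 6.171 + 4.207 + 3.569 + 5.606 + 6.801) / 8 = 40.63500 / 8 = 5.07937
Sum of squared deviations: (−0.48237)² + (−0.88437)² + (+0.40963)² + (+1.09163)² + (−0.87237)² + (−1.51037)² + (+0.52663)² + (+1.72163)² = 8.65784
Variance = 8.65784 / 7 = 1.23683
SE* = √1.23683

SE* = 1.1121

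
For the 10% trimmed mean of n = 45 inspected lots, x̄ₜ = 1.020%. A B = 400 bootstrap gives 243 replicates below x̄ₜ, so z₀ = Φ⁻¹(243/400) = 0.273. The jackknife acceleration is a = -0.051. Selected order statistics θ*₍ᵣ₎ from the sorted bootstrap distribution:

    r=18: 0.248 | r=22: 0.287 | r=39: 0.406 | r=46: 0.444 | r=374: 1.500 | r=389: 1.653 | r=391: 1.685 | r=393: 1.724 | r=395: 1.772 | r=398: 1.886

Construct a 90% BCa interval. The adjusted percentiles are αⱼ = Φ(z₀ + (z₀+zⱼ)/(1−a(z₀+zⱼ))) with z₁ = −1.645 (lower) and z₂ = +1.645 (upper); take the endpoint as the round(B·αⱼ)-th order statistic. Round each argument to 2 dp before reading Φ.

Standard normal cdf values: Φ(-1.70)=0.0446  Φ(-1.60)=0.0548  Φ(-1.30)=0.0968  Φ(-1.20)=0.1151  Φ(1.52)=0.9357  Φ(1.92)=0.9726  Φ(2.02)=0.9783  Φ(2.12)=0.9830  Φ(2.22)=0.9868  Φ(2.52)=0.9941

(0.444, 1.685)

Lower: z₀ + z₁ = 0.273 + (-1.645) = -1.372; 1 − a(z₀+z₁) = 1 − (-0.051)(-1.372) = 0.9300; argument = 0.273 + (-1.372)/0.9300 = -1.2022 → -1.20.
α₁ = Φ(-1.20) = 0.1151; rank = round(400 × 0.1151) = 46; θ*₍46₎ = 0.444.
Upper: z₀ + z₂ = 1.918; 1 − a(z₀+z₂) = 1.0978; argument = 2.0201 → 2.02; α₂ = 0.9783; rank = 391; θ*₍391₎ = 1.685.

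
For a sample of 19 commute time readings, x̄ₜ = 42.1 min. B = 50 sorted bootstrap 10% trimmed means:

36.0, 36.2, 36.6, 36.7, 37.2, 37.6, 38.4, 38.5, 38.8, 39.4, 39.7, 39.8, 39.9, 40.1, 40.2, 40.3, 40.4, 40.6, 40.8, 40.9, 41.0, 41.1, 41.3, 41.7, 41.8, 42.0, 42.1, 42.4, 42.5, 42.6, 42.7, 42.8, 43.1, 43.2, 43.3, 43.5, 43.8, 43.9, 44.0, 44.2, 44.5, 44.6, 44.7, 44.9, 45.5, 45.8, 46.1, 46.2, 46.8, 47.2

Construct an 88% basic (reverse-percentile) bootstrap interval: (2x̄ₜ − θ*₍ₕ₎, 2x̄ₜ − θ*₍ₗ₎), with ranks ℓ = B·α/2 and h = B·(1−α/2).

Percentile endpoints at ranks 3 and 47: θ*₍3₎ = 36.6, θ*₍47₎ = 46.1.
Basic interval reflects these around x̄ₜ:
  lower = 2 × 42.1 − 46.1 = 38.1
  upper = 2 × 42.1 − 36.6 = 47.6

(38.1, 47.6)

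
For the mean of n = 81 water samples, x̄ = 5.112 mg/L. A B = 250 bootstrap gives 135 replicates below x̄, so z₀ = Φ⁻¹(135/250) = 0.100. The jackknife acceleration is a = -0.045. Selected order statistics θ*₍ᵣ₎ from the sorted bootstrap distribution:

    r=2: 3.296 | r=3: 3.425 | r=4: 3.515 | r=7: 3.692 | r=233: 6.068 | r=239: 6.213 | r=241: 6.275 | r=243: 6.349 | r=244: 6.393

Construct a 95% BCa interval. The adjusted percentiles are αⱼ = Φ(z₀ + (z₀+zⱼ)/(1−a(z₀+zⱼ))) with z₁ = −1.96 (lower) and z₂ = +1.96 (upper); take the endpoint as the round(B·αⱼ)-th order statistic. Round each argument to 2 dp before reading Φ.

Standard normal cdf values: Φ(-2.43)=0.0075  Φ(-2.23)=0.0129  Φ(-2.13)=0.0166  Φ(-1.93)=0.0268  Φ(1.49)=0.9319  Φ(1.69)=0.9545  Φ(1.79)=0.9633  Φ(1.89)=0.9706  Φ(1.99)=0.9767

Lower: z₀ + z₁ = 0.100 + (-1.960) = -1.860; 1 − a(z₀+z₁) = 1 − (-0.045)(-1.860) = 0.9163; argument = 0.100 + (-1.860)/0.9163 = -1.9299 → -1.93.
α₁ = Φ(-1.93) = 0.0268; rank = round(250 × 0.0268) = 7; θ*₍7₎ = 3.692.
Upper: z₀ + z₂ = 2.060; 1 − a(z₀+z₂) = 1.0927; argument = 1.9852 → 1.99; α₂ = 0.9767; rank = 244; θ*₍244₎ = 6.393.

(3.692, 6.393)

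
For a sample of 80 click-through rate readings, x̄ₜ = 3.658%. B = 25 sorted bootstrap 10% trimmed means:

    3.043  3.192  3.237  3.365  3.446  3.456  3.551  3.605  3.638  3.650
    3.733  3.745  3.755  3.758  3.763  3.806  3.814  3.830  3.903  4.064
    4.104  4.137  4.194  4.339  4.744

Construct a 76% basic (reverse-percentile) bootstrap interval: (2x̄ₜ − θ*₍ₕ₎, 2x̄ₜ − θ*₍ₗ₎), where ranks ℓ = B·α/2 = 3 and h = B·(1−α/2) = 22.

(3.179, 4.079)

Percentile endpoints at ranks 3 and 22: θ*₍3₎ = 3.237, θ*₍22₎ = 4.137.
Basic interval reflects these around x̄ₜ:
  lower = 2 × 3.658 − 4.137 = 3.179
  upper = 2 × 3.658 − 3.237 = 4.079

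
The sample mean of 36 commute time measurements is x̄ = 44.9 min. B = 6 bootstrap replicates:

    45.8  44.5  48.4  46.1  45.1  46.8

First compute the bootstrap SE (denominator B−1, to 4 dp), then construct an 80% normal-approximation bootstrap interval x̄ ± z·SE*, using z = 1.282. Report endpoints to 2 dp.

(43.14, 46.66)

Mean of replicates = 46.1167; sum of squared deviations = 9.4283; SE* = √(9.4283/5) = 1.3732
Margin = 1.282 × 1.3732 = 1.760
Interval: 44.9 ± 1.760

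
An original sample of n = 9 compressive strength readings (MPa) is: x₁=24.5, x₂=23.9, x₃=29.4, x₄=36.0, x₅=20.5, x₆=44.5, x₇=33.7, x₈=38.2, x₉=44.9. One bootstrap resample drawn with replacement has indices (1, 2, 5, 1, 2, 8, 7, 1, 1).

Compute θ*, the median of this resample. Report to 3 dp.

Resample values: 24.5, 23.9, 20.5, 24.5, 23.9, 38.2, 33.7, 24.5, 24.5.
Sorted: 20.5, 23.9, 23.9, 24.5, 24.5, 24.5, 24.5, 33.7, 38.2
Median = middle value = 24.500

θ* = 24.500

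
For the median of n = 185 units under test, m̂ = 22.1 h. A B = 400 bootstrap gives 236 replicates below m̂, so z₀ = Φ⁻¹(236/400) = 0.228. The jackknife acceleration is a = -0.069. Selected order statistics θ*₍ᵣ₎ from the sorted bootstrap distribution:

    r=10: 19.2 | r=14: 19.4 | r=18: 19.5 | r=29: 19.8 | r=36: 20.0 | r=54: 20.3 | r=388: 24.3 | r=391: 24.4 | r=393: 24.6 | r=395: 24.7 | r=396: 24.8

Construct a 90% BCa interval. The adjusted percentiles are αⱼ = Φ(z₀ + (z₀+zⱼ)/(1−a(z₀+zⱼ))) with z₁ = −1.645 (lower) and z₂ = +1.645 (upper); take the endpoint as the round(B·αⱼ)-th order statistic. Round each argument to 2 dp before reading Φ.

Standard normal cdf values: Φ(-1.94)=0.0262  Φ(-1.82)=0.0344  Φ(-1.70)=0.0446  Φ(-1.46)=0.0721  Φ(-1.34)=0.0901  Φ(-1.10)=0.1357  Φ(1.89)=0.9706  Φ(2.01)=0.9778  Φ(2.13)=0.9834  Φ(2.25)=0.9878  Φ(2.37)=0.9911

Lower: z₀ + z₁ = 0.228 + (-1.645) = -1.417; 1 − a(z₀+z₁) = 1 − (-0.069)(-1.417) = 0.9022; argument = 0.228 + (-1.417)/0.9022 = -1.3426 → -1.34.
α₁ = Φ(-1.34) = 0.0901; rank = round(400 × 0.0901) = 36; θ*₍36₎ = 20.0.
Upper: z₀ + z₂ = 1.873; 1 − a(z₀+z₂) = 1.1292; argument = 1.8866 → 1.89; α₂ = 0.9706; rank = 388; θ*₍388₎ = 24.3.

(20.0, 24.3)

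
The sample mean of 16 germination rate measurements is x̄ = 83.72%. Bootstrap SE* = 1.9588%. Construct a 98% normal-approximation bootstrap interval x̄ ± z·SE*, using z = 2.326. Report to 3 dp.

(79.164, 88.276)

Margin = 2.326 × 1.9588 = 4.5562
Interval: 83.72 ± 4.5562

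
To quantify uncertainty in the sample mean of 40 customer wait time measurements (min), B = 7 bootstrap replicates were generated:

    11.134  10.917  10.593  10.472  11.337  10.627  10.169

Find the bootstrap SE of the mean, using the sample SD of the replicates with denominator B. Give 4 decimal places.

Bootstrap SE is the standard deviation of the 7 replicate means.
Mean of replicates: (11.134 + 10.917 + 10.593 + 10.472 + 11.337 + 10.627 + 10.169) / 7 = 75.24900 / 7 = 10.74986
Sum of squared deviations: (+0.38414)² + (+0.16714)² + (−0.15686)² + (−0.27786)² + (+0.58714)² + (−0.12286)² + (−0.58086)² = 0.97454
Variance = 0.97454 / 7 = 0.13922
SE* = √0.13922

SE* = 0.3731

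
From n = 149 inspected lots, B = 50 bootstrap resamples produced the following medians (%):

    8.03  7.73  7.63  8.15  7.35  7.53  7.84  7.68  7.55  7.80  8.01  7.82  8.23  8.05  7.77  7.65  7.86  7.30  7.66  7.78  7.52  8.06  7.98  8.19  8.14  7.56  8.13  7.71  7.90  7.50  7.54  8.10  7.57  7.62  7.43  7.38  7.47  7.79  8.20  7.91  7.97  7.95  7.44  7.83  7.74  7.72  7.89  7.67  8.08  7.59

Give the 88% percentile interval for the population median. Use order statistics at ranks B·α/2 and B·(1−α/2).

(7.38, 8.15)

Sorted replicates: 7.30, 7.35, 7.38, 7.43, 7.44, 7.47, 7.50, 7.52, 7.53, 7.54, 7.55, 7.56, 7.57, 7.59, 7.62, 7.63, 7.65, 7.66, 7.67, 7.68, 7.71, 7.72, 7.73, 7.74, 7.77, 7.78, 7.79, 7.80, 7.82, 7.83, 7.84, 7.86, 7.89, 7.90, 7.91, 7.95, 7.97, 7.98, 8.01, 8.03, 8.05, 8.06, 8.08, 8.10, 8.13, 8.14, 8.15, 8.19, 8.20, 8.23
α = 0.12; lower rank = 50 × 0.060 = 3; upper rank = 50 × 0.940 = 47.
The 3rd smallest replicate is 7.38; the 47th is 8.15.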